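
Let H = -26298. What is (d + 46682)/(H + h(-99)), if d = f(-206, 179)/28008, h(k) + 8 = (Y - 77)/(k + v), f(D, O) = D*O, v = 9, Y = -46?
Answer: -3268581455/1841850426 ≈ -1.7746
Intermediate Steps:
h(k) = -8 - 123/(9 + k) (h(k) = -8 + (-46 - 77)/(k + 9) = -8 - 123/(9 + k))
d = -18437/14004 (d = -206*179/28008 = -36874*1/28008 = -18437/14004 ≈ -1.3166)
(d + 46682)/(H + h(-99)) = (-18437/14004 + 46682)/(-26298 + (-195 - 8*(-99))/(9 - 99)) = 653716291/(14004*(-26298 + (-195 + 792)/(-90))) = 653716291/(14004*(-26298 - 1/90*597)) = 653716291/(14004*(-26298 - 199/30)) = 653716291/(14004*(-789139/30)) = (653716291/14004)*(-30/789139) = -3268581455/1841850426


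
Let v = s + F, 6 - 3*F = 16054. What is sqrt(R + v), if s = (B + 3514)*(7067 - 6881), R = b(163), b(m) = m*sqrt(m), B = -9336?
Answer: sqrt(-9794172 + 1467*sqrt(163))/3 ≈ 1042.2*I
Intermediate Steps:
b(m) = m**(3/2)
R = 163*sqrt(163) (R = 163**(3/2) = 163*sqrt(163) ≈ 2081.0)
s = -1082892 (s = (-9336 + 3514)*(7067 - 6881) = -5822*186 = -1082892)
F = -16048/3 (F = 2 - 1/3*16054 = 2 - 16054/3 = -16048/3 ≈ -5349.3)
v = -3264724/3 (v = -1082892 - 16048/3 = -3264724/3 ≈ -1.0882e+6)
sqrt(R + v) = sqrt(163*sqrt(163) - 3264724/3) = sqrt(-3264724/3 + 163*sqrt(163))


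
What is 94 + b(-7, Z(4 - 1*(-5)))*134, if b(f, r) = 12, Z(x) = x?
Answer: 1702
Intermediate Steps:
94 + b(-7, Z(4 - 1*(-5)))*134 = 94 + 12*134 = 94 + 1608 = 1702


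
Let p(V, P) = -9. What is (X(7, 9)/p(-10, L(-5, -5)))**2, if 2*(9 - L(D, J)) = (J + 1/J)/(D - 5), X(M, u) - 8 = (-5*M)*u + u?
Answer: 88804/81 ≈ 1096.3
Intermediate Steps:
X(M, u) = 8 + u - 5*M*u (X(M, u) = 8 + ((-5*M)*u + u) = 8 + (-5*M*u + u) = 8 + (u - 5*M*u) = 8 + u - 5*M*u)
L(D, J) = 9 - (J + 1/J)/(2*(-5 + D)) (L(D, J) = 9 - (J + 1/J)/(2*(D - 5)) = 9 - (J + 1/J)/(2*(-5 + D)))
(X(7, 9)/p(-10, L(-5, -5)))**2 = ((8 + 9 - 5*7*9)/(-9))**2 = ((8 + 9 - 315)*(-1/9))**2 = (-298*(-1/9))**2 = (298/9)**2 = 88804/81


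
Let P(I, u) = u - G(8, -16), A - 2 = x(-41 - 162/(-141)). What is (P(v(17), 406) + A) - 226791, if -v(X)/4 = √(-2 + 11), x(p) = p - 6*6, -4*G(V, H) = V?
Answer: -10643472/47 ≈ -2.2646e+5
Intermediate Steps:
G(V, H) = -V/4
x(p) = -36 + p (x(p) = p - 36 = -36 + p)
A = -3471/47 (A = 2 + (-36 + (-41 - 162/(-141))) = 2 + (-36 + (-41 - 162*(-1)/141)) = 2 + (-36 + (-41 - 1*(-54/47))) = 2 + (-36 + (-41 + 54/47)) = 2 + (-36 - 1873/47) = 2 - 3565/47 = -3471/47 ≈ -73.851)
v(X) = -12 (v(X) = -4*√(-2 + 11) = -4*√9 = -4*3 = -12)
P(I, u) = 2 + u (P(I, u) = u - (-1)*8/4 = u - 1*(-2) = u + 2 = 2 + u)
(P(v(17), 406) + A) - 226791 = ((2 + 406) - 3471/47) - 226791 = (408 - 3471/47) - 226791 = 15705/47 - 226791 = -10643472/47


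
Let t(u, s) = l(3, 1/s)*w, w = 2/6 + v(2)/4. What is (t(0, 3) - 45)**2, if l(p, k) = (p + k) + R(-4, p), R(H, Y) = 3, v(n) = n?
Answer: 511225/324 ≈ 1577.9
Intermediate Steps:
l(p, k) = 3 + k + p (l(p, k) = (p + k) + 3 = (k + p) + 3 = 3 + k + p)
w = 5/6 (w = 2/6 + 2/4 = 2*(1/6) + 2*(1/4) = 1/3 + 1/2 = 5/6 ≈ 0.83333)
t(u, s) = 5 + 5/(6*s) (t(u, s) = (3 + 1/s + 3)*(5/6) = (6 + 1/s)*(5/6) = 5 + 5/(6*s))
(t(0, 3) - 45)**2 = ((5 + (5/6)/3) - 45)**2 = ((5 + (5/6)*(1/3)) - 45)**2 = ((5 + 5/18) - 45)**2 = (95/18 - 45)**2 = (-715/18)**2 = 511225/324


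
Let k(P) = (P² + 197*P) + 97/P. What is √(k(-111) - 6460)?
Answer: I*√197220693/111 ≈ 126.52*I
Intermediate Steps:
k(P) = P² + 97/P + 197*P
√(k(-111) - 6460) = √((97 + (-111)²*(197 - 111))/(-111) - 6460) = √(-(97 + 12321*86)/111 - 6460) = √(-(97 + 1059606)/111 - 6460) = √(-1/111*1059703 - 6460) = √(-1059703/111 - 6460) = √(-1776763/111) = I*√197220693/111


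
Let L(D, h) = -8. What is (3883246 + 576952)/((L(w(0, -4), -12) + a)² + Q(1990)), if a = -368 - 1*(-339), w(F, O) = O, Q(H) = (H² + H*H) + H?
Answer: 4460198/7923559 ≈ 0.56290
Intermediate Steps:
Q(H) = H + 2*H² (Q(H) = (H² + H²) + H = 2*H² + H = H + 2*H²)
a = -29 (a = -368 + 339 = -29)
(3883246 + 576952)/((L(w(0, -4), -12) + a)² + Q(1990)) = (3883246 + 576952)/((-8 - 29)² + 1990*(1 + 2*1990)) = 4460198/((-37)² + 1990*(1 + 3980)) = 4460198/(1369 + 1990*3981) = 4460198/(1369 + 7922190) = 4460198/7923559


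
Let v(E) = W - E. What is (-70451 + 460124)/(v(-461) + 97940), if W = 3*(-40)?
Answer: 13437/3389 ≈ 3.9649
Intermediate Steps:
W = -120
v(E) = -120 - E
(-70451 + 460124)/(v(-461) + 97940) = (-70451 + 460124)/((-120 - 1*(-461)) + 97940) = 389673/((-120 + 461) + 97940) = 389673/(341 + 97940) = 389673/98281 = 389673*(1/98281) = 13437/3389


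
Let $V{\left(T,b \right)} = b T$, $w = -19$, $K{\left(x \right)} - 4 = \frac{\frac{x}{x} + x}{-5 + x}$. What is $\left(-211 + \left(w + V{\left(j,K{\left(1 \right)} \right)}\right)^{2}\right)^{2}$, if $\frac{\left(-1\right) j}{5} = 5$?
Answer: $\frac{1982475625}{16} \approx 1.239 \cdot 10^{8}$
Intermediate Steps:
$j = -25$ ($j = \left(-5\right) 5 = -25$)
$K{\left(x \right)} = 4 + \frac{1 + x}{-5 + x}$ ($K{\left(x \right)} = 4 + \frac{\frac{x}{x} + x}{-5 + x} = 4 + \frac{1 + x}{-5 + x}$)
$V{\left(T,b \right)} = T b$
$\left(-211 + \left(w + V{\left(j,K{\left(1 \right)} \right)}\right)^{2}\right)^{2} = \left(-211 + \left(-19 - 25 \frac{-19 + 5 \cdot 1}{-5 + 1}\right)^{2}\right)^{2} = \left(-211 + \left(-19 - 25 \frac{-19 + 5}{-4}\right)^{2}\right)^{2} = \left(-211 + \left(-19 - 25 \left(\left(- \frac{1}{4}\right) \left(-14\right)\right)\right)^{2}\right)^{2} = \left(-211 + \left(-19 - \frac{175}{2}\right)^{2}\right)^{2} = \left(-211 + \left(- \frac{213}{2}\right)^{2}\right)^{2} = \left(-211 + \frac{45369}{4}\right)^{2} = \left(\frac{44525}{4}\right)^{2} = \frac{1982475625}{16}$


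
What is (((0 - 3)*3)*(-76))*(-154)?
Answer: -105336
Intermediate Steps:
(((0 - 3)*3)*(-76))*(-154) = (-3*3*(-76))*(-154) = -9*(-76)*(-154) = 684*(-154) = -105336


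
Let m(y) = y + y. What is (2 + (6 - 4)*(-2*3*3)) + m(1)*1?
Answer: -32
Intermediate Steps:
m(y) = 2*y
(2 + (6 - 4)*(-2*3*3)) + m(1)*1 = (2 + (6 - 4)*(-2*3*3)) + (2*1)*1 = (2 + 2*(-6*3)) + 2*1 = (2 + 2*(-18)) + 2 = (2 - 36) + 2 = -34 + 2 = -32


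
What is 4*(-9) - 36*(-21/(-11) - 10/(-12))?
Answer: -1482/11 ≈ -134.73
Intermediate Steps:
4*(-9) - 36*(-21/(-11) - 10/(-12)) = -36 - 36*(-21*(-1/11) - 10*(-1/12)) = -36 - 36*(21/11 + 5/6) = -36 - 36*181/66 = -36 - 1086/11 = -1482/11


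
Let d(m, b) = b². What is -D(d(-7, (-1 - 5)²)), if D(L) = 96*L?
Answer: -124416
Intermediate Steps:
-D(d(-7, (-1 - 5)²)) = -96*((-1 - 5)²)² = -96*((-6)²)² = -96*36² = -96*1296 = -1*124416 = -124416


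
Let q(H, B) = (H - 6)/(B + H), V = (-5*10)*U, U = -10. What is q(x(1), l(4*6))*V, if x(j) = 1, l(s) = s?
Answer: -100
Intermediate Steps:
V = 500 (V = -5*10*(-10) = -50*(-10) = 500)
q(H, B) = (-6 + H)/(B + H)
q(x(1), l(4*6))*V = ((-6 + 1)/(4*6 + 1))*500 = (-5/(24 + 1))*500 = (-5/25)*500 = ((1/25)*(-5))*500 = -⅕*500 = -100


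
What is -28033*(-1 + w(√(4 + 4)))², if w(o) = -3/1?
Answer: -448528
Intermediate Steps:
w(o) = -3 (w(o) = -3*1 = -3)
-28033*(-1 + w(√(4 + 4)))² = -28033*(-1 - 3)² = -28033*(-4)² = -28033*16 = -448528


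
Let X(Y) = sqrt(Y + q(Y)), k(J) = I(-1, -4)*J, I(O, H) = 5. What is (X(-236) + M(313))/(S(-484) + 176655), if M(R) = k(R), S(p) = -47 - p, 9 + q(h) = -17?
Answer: 1565/177092 + I*sqrt(262)/177092 ≈ 0.0088372 + 9.1401e-5*I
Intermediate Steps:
q(h) = -26 (q(h) = -9 - 17 = -26)
k(J) = 5*J
X(Y) = sqrt(-26 + Y) (X(Y) = sqrt(Y - 26) = sqrt(-26 + Y))
M(R) = 5*R
(X(-236) + M(313))/(S(-484) + 176655) = (sqrt(-26 - 236) + 5*313)/((-47 - 1*(-484)) + 176655) = (sqrt(-262) + 1565)/((-47 + 484) + 176655) = (I*sqrt(262) + 1565)/(437 + 176655) = (1565 + I*sqrt(262))/177092 = (1565 + I*sqrt(262))*(1/177092) = 1565/177092 + I*sqrt(262)/177092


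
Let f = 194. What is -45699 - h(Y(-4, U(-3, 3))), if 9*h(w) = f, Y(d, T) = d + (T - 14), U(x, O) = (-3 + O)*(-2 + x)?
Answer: -411485/9 ≈ -45721.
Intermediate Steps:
Y(d, T) = -14 + T + d (Y(d, T) = d + (-14 + T) = -14 + T + d)
h(w) = 194/9 (h(w) = (1/9)*194 = 194/9)
-45699 - h(Y(-4, U(-3, 3))) = -45699 - 1*194/9 = -45699 - 194/9 = -411485/9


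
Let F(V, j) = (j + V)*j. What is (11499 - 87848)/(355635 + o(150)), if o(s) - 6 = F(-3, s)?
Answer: -76349/377691 ≈ -0.20215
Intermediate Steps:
F(V, j) = j*(V + j) (F(V, j) = (V + j)*j = j*(V + j))
o(s) = 6 + s*(-3 + s)
(11499 - 87848)/(355635 + o(150)) = (11499 - 87848)/(355635 + (6 + 150*(-3 + 150))) = -76349/(355635 + (6 + 150*147)) = -76349/(355635 + (6 + 22050)) = -76349/(355635 + 22056) = -76349/377691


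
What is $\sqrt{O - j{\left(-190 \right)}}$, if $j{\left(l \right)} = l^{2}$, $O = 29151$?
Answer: $i \sqrt{6949} \approx 83.361 i$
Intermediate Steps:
$\sqrt{O - j{\left(-190 \right)}} = \sqrt{29151 - \left(-190\right)^{2}} = \sqrt{29151 - 36100} = \sqrt{-6949} = i \sqrt{6949}$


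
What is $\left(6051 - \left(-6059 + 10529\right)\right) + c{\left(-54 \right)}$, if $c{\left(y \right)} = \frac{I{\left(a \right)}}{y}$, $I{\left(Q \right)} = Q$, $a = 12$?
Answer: $\frac{14227}{9} \approx 1580.8$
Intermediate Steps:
$c{\left(y \right)} = \frac{12}{y}$
$\left(6051 - \left(-6059 + 10529\right)\right) + c{\left(-54 \right)} = \left(6051 - \left(-6059 + 10529\right)\right) + \frac{12}{-54} = \left(6051 - 4470\right) + 12 \left(- \frac{1}{54}\right) = \left(6051 - 4470\right) - \frac{2}{9} = 1581 - \frac{2}{9} = \frac{14227}{9}$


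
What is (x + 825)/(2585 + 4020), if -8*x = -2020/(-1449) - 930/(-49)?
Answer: 6673715/53595612 ≈ 0.12452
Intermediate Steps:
x = -103325/40572 (x = -(-2020/(-1449) - 930/(-49))/8 = -(-2020*(-1/1449) - 930*(-1/49))/8 = -(2020/1449 + 930/49)/8 = -⅛*206650/10143 = -103325/40572 ≈ -2.5467)
(x + 825)/(2585 + 4020) = (-103325/40572 + 825)/(2585 + 4020) = (33368575/40572)/6605 = (33368575/40572)*(1/6605) = 6673715/53595612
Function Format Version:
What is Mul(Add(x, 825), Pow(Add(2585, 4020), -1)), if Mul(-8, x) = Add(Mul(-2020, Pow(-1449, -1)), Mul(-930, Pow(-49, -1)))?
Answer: Rational(6673715, 53595612) ≈ 0.12452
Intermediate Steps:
x = Rational(-103325, 40572) (x = Mul(Rational(-1, 8), Add(Mul(-2020, Pow(-1449, -1)), Mul(-930, Pow(-49, -1)))) = Mul(Rational(-1, 8), Add(Mul(-2020, Rational(-1, 1449)), Mul(-930, Rational(-1, 49)))) = Mul(Rational(-1, 8), Add(Rational(2020, 1449), Rational(930, 49))) = Mul(Rational(-1, 8), Rational(206650, 10143)) = Rational(-103325, 40572) ≈ -2.5467)
Mul(Add(x, 825), Pow(Add(2585, 4020), -1)) = Mul(Add(Rational(-103325, 40572), 825), Pow(Add(2585, 4020), -1)) = Mul(Rational(33368575, 40572), Pow(6605, -1)) = Mul(Rational(33368575, 40572), Rational(1, 6605)) = Rational(6673715, 53595612)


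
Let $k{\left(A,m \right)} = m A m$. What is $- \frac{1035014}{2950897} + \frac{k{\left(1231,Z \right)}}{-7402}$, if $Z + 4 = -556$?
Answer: $- \frac{569588330244414}{10921269797} \approx -52154.0$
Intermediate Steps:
$Z = -560$ ($Z = -4 - 556 = -560$)
$k{\left(A,m \right)} = A m^{2}$ ($k{\left(A,m \right)} = A m m = A m^{2}$)
$- \frac{1035014}{2950897} + \frac{k{\left(1231,Z \right)}}{-7402} = - \frac{1035014}{2950897} + \frac{1231 \left(-560\right)^{2}}{-7402} = \left(-1035014\right) \frac{1}{2950897} + 1231 \cdot 313600 \left(- \frac{1}{7402}\right) = - \frac{1035014}{2950897} + 386041600 \left(- \frac{1}{7402}\right) = - \frac{1035014}{2950897} - \frac{193020800}{3701} = - \frac{569588330244414}{10921269797}$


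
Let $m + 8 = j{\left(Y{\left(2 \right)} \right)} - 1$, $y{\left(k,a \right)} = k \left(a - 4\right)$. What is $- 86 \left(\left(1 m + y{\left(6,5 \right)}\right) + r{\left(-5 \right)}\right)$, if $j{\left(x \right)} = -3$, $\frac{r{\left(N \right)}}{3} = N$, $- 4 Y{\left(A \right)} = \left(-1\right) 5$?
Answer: $1806$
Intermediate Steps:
$Y{\left(A \right)} = \frac{5}{4}$ ($Y{\left(A \right)} = - \frac{\left(-1\right) 5}{4} = \left(- \frac{1}{4}\right) \left(-5\right) = \frac{5}{4}$)
$r{\left(N \right)} = 3 N$
$y{\left(k,a \right)} = k \left(-4 + a\right)$
$m = -12$ ($m = -8 - 4 = -12$)
$- 86 \left(\left(1 m + y{\left(6,5 \right)}\right) + r{\left(-5 \right)}\right) = - 86 \left(\left(1 \left(-12\right) + 6 \left(-4 + 5\right)\right) + 3 \left(-5\right)\right) = - 86 \left(\left(-12 + 6 \cdot 1\right) - 15\right) = - 86 \left(\left(-12 + 6\right) - 15\right) = - 86 \left(-6 - 15\right) = \left(-86\right) \left(-21\right) = 1806$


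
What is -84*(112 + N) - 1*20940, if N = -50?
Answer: -26148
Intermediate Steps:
-84*(112 + N) - 1*20940 = -84*(112 - 50) - 1*20940 = -84*62 - 20940 = -5208 - 20940 = -26148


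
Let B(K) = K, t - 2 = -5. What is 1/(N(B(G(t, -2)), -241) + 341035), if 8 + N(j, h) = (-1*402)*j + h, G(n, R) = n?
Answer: 1/341992 ≈ 2.9240e-6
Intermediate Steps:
t = -3 (t = 2 - 5 = -3)
N(j, h) = -8 + h - 402*j (N(j, h) = -8 + ((-1*402)*j + h) = -8 + (-402*j + h) = -8 + (h - 402*j) = -8 + h - 402*j)
1/(N(B(G(t, -2)), -241) + 341035) = 1/((-8 - 241 - 402*(-3)) + 341035) = 1/((-8 - 241 + 1206) + 341035) = 1/(957 + 341035) = 1/341992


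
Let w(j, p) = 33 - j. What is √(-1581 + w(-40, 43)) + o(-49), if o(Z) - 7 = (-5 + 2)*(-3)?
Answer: 16 + 2*I*√377 ≈ 16.0 + 38.833*I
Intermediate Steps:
o(Z) = 16 (o(Z) = 7 + (-5 + 2)*(-3) = 7 - 3*(-3) = 7 + 9 = 16)
√(-1581 + w(-40, 43)) + o(-49) = √(-1581 + (33 - 1*(-40))) + 16 = √(-1581 + (33 + 40)) + 16 = √(-1581 + 73) + 16 = √(-1508) + 16 = 2*I*√377 + 16 = 16 + 2*I*√377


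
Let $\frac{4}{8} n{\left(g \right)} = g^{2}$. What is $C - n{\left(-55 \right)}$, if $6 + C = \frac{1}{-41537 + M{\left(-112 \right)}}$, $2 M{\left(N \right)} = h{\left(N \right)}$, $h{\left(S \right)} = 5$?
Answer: $- \frac{503065866}{83069} \approx -6056.0$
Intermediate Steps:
$n{\left(g \right)} = 2 g^{2}$
$M{\left(N \right)} = \frac{5}{2}$ ($M{\left(N \right)} = \frac{1}{2} \cdot 5 = \frac{5}{2}$)
$C = - \frac{498416}{83069}$ ($C = -6 + \frac{1}{-41537 + \frac{5}{2}} = -6 + \frac{1}{- \frac{83069}{2}} = -6 - \frac{2}{83069} = - \frac{498416}{83069} \approx -6.0$)
$C - n{\left(-55 \right)} = - \frac{498416}{83069} - 2 \left(-55\right)^{2} = - \frac{498416}{83069} - 2 \cdot 3025 = - \frac{498416}{83069} - 6050 = - \frac{503065866}{83069}$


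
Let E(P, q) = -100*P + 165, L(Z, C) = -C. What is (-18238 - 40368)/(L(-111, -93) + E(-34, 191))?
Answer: -29303/1829 ≈ -16.021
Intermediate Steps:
E(P, q) = 165 - 100*P
(-18238 - 40368)/(L(-111, -93) + E(-34, 191)) = (-18238 - 40368)/(-1*(-93) + (165 - 100*(-34))) = -58606/(93 + (165 + 3400)) = -58606/(93 + 3565) = -58606/3658 = -58606*1/3658 = -29303/1829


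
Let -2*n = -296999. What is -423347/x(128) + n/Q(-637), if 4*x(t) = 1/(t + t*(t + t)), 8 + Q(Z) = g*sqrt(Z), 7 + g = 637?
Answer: -3520952941944636967/63206341 - 654882795*I*sqrt(13)/252825364 ≈ -5.5706e+10 - 9.3393*I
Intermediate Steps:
g = 630 (g = -7 + 637 = 630)
n = 296999/2 (n = -1/2*(-296999) = 296999/2 ≈ 1.4850e+5)
Q(Z) = -8 + 630*sqrt(Z)
x(t) = 1/(4*(t + 2*t**2)) (x(t) = 1/(4*(t + t*(t + t))) = 1/(4*(t + t*(2*t))) = 1/(4*(t + 2*t**2)))
-423347/x(128) + n/Q(-637) = -423347/((1/4)/(128*(1 + 2*128))) + 296999/(2*(-8 + 630*sqrt(-637))) = -423347/((1/4)*(1/128)/(1 + 256)) + 296999/(2*(-8 + 630*(7*I*sqrt(13)))) = -423347/((1/4)*(1/128)/257) + 296999/(2*(-8 + 4410*I*sqrt(13))) = -423347/((1/4)*(1/128)*(1/257)) + 296999/(2*(-8 + 4410*I*sqrt(13))) = -423347/1/131584 + 296999/(2*(-8 + 4410*I*sqrt(13))) = -423347*131584 + 296999/(2*(-8 + 4410*I*sqrt(13))) = -55705691648 + 296999/(2*(-8 + 4410*I*sqrt(13)))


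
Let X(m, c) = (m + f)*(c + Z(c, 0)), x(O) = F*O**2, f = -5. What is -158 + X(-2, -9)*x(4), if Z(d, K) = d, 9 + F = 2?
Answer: -14270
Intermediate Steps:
F = -7 (F = -9 + 2 = -7)
x(O) = -7*O**2
X(m, c) = 2*c*(-5 + m) (X(m, c) = (m - 5)*(c + c) = (-5 + m)*(2*c) = 2*c*(-5 + m))
-158 + X(-2, -9)*x(4) = -158 + (2*(-9)*(-5 - 2))*(-7*4**2) = -158 + (2*(-9)*(-7))*(-7*16) = -158 + 126*(-112) = -158 - 14112 = -14270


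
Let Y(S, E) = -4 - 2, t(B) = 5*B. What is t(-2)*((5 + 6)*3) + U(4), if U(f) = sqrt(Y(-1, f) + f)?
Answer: -330 + I*sqrt(2) ≈ -330.0 + 1.4142*I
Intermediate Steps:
Y(S, E) = -6
U(f) = sqrt(-6 + f)
t(-2)*((5 + 6)*3) + U(4) = (5*(-2))*((5 + 6)*3) + sqrt(-6 + 4) = -110*3 + sqrt(-2) = -10*33 + I*sqrt(2) = -330 + I*sqrt(2)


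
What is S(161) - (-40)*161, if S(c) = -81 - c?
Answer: 6198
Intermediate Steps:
S(161) - (-40)*161 = (-81 - 1*161) - (-40)*161 = (-81 - 161) - 1*(-6440) = -242 + 6440 = 6198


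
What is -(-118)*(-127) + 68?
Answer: -14918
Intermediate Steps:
-(-118)*(-127) + 68 = -118*127 + 68 = -14986 + 68 = -14918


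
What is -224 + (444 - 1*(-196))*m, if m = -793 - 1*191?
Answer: -629984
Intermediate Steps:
m = -984 (m = -793 - 191 = -984)
-224 + (444 - 1*(-196))*m = -224 + (444 - 1*(-196))*(-984) = -224 + (444 + 196)*(-984) = -224 + 640*(-984) = -224 - 629760 = -629984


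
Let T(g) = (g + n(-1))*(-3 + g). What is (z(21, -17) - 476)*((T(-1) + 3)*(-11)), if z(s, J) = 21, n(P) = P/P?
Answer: 15015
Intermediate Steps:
n(P) = 1
T(g) = (1 + g)*(-3 + g) (T(g) = (g + 1)*(-3 + g) = (1 + g)*(-3 + g))
(z(21, -17) - 476)*((T(-1) + 3)*(-11)) = (21 - 476)*(((-3 + (-1)² - 2*(-1)) + 3)*(-11)) = -455*((-3 + 1 + 2) + 3)*(-11) = -455*(0 + 3)*(-11) = -1365*(-11) = -455*(-33) = 15015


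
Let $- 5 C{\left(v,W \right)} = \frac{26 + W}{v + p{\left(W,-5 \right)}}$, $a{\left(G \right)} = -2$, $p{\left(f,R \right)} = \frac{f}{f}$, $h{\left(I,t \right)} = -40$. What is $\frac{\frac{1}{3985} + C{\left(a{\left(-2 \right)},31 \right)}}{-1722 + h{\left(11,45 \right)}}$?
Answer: $- \frac{4543}{702157} \approx -0.0064701$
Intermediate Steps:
$p{\left(f,R \right)} = 1$
$C{\left(v,W \right)} = - \frac{26 + W}{5 \left(1 + v\right)}$ ($C{\left(v,W \right)} = - \frac{\left(26 + W\right) \frac{1}{v + 1}}{5} = - \frac{\left(26 + W\right) \frac{1}{1 + v}}{5} = - \frac{\frac{1}{1 + v} \left(26 + W\right)}{5} = - \frac{26 + W}{5 \left(1 + v\right)}$)
$\frac{\frac{1}{3985} + C{\left(a{\left(-2 \right)},31 \right)}}{-1722 + h{\left(11,45 \right)}} = \frac{\frac{1}{3985} + \frac{-26 - 31}{5 \left(1 - 2\right)}}{-1722 - 40} = \frac{\frac{1}{3985} + \frac{-26 - 31}{5 \left(-1\right)}}{-1762} = \left(\frac{1}{3985} + \frac{1}{5} \left(-1\right) \left(-57\right)\right) \left(- \frac{1}{1762}\right) = \left(\frac{1}{3985} + \frac{57}{5}\right) \left(- \frac{1}{1762}\right) = \frac{9086}{797} \left(- \frac{1}{1762}\right) = - \frac{4543}{702157}$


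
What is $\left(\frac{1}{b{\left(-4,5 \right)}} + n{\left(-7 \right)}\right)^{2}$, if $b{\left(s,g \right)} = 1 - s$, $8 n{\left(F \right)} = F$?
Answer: $\frac{729}{1600} \approx 0.45563$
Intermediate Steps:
$n{\left(F \right)} = \frac{F}{8}$
$\left(\frac{1}{b{\left(-4,5 \right)}} + n{\left(-7 \right)}\right)^{2} = \left(\frac{1}{1 - -4} + \frac{1}{8} \left(-7\right)\right)^{2} = \left(\frac{1}{1 + 4} - \frac{7}{8}\right)^{2} = \left(\frac{1}{5} - \frac{7}{8}\right)^{2} = \left(- \frac{27}{40}\right)^{2} = \frac{729}{1600}$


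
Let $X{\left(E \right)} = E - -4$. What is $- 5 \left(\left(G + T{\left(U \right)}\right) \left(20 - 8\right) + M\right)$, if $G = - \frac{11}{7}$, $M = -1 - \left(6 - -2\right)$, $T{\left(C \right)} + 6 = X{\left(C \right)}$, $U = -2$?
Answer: $\frac{2655}{7} \approx 379.29$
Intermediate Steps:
$X{\left(E \right)} = 4 + E$ ($X{\left(E \right)} = E + 4 = 4 + E$)
$T{\left(C \right)} = -2 + C$ ($T{\left(C \right)} = -6 + \left(4 + C\right) = -2 + C$)
$M = -9$ ($M = -1 - \left(6 + 2\right) = -1 - 8 = -9$)
$G = - \frac{11}{7}$ ($G = \left(-11\right) \frac{1}{7} = - \frac{11}{7} \approx -1.5714$)
$- 5 \left(\left(G + T{\left(U \right)}\right) \left(20 - 8\right) + M\right) = - 5 \left(\left(- \frac{11}{7} - 4\right) \left(20 - 8\right) - 9\right) = - 5 \left(\left(- \frac{11}{7} - 4\right) 12 - 9\right) = - 5 \left(\left(- \frac{39}{7}\right) 12 - 9\right) = - 5 \left(- \frac{468}{7} - 9\right) = \left(-5\right) \left(- \frac{531}{7}\right) = \frac{2655}{7}$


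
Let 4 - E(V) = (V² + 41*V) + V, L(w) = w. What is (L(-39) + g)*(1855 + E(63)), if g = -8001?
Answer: 38238240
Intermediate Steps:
E(V) = 4 - V² - 42*V (E(V) = 4 - ((V² + 41*V) + V) = 4 - (V² + 42*V) = 4 + (-V² - 42*V) = 4 - V² - 42*V)
(L(-39) + g)*(1855 + E(63)) = (-39 - 8001)*(1855 + (4 - 1*63² - 42*63)) = -8040*(1855 + (4 - 1*3969 - 2646)) = -8040*(1855 + (4 - 3969 - 2646)) = -8040*(1855 - 6611) = -8040*(-4756) = 38238240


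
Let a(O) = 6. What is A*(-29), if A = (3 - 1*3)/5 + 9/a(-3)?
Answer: -87/2 ≈ -43.500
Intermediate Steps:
A = 3/2 (A = (3 - 1*3)/5 + 9/6 = (3 - 3)*(⅕) + 9*(⅙) = 0*(⅕) + 3/2 = 0 + 3/2 = 3/2 ≈ 1.5000)
A*(-29) = (3/2)*(-29) = -87/2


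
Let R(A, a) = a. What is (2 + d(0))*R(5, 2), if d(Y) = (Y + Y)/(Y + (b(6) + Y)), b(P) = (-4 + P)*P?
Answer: 4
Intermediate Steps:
b(P) = P*(-4 + P)
d(Y) = 2*Y/(12 + 2*Y) (d(Y) = (Y + Y)/(Y + (6*(-4 + 6) + Y)) = (2*Y)/(Y + (6*2 + Y)) = (2*Y)/(Y + (12 + Y)) = (2*Y)/(12 + 2*Y) = 2*Y/(12 + 2*Y))
(2 + d(0))*R(5, 2) = (2 + 0/(6 + 0))*2 = (2 + 0/6)*2 = (2 + 0*(⅙))*2 = (2 + 0)*2 = 2*2 = 4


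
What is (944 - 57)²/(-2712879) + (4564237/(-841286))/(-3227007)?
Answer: -711978757987841405/2455007020038431586 ≈ -0.29001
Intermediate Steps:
(944 - 57)²/(-2712879) + (4564237/(-841286))/(-3227007) = 887²*(-1/2712879) + (4564237*(-1/841286))*(-1/3227007) = 786769*(-1/2712879) - 4564237/841286*(-1/3227007) = -786769/2712879 + 4564237/2714835811002 = -711978757987841405/2455007020038431586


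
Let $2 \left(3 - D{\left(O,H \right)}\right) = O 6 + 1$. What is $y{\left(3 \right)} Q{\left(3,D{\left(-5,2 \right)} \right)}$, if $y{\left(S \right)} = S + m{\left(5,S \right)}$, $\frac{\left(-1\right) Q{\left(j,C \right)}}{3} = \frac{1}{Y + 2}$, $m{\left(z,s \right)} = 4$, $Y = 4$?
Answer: $- \frac{7}{2} \approx -3.5$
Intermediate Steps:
$D{\left(O,H \right)} = \frac{5}{2} - 3 O$ ($D{\left(O,H \right)} = 3 - \frac{O 6 + 1}{2} = 3 - \frac{6 O + 1}{2} = 3 - \frac{1 + 6 O}{2} = 3 - \left(\frac{1}{2} + 3 O\right) = \frac{5}{2} - 3 O$)
$Q{\left(j,C \right)} = - \frac{1}{2}$ ($Q{\left(j,C \right)} = - \frac{3}{4 + 2} = - \frac{3}{6} = \left(-3\right) \frac{1}{6} = - \frac{1}{2}$)
$y{\left(S \right)} = 4 + S$ ($y{\left(S \right)} = S + 4 = 4 + S$)
$y{\left(3 \right)} Q{\left(3,D{\left(-5,2 \right)} \right)} = \left(4 + 3\right) \left(- \frac{1}{2}\right) = 7 \left(- \frac{1}{2}\right) = - \frac{7}{2}$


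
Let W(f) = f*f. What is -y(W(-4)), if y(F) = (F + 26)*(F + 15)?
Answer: -1302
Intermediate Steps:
W(f) = f²
y(F) = (15 + F)*(26 + F) (y(F) = (26 + F)*(15 + F) = (15 + F)*(26 + F))
-y(W(-4)) = -(390 + ((-4)²)² + 41*(-4)²) = -(390 + 16² + 41*16) = -(390 + 256 + 656) = -1*1302 = -1302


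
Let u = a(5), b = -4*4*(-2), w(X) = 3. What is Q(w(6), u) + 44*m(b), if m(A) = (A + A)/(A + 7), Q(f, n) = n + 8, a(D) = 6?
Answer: 3362/39 ≈ 86.205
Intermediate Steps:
b = 32 (b = -16*(-2) = 32)
u = 6
Q(f, n) = 8 + n
m(A) = 2*A/(7 + A) (m(A) = (2*A)/(7 + A) = 2*A/(7 + A))
Q(w(6), u) + 44*m(b) = (8 + 6) + 44*(2*32/(7 + 32)) = 14 + 44*(2*32/39) = 14 + 44*(2*32*(1/39)) = 14 + 44*(64/39) = 14 + 2816/39 = 3362/39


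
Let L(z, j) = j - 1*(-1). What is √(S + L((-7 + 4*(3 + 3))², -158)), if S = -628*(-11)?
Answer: √6751 ≈ 82.164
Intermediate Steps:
S = 6908
L(z, j) = 1 + j (L(z, j) = j + 1 = 1 + j)
√(S + L((-7 + 4*(3 + 3))², -158)) = √(6908 + (1 - 158)) = √(6908 - 157) = √6751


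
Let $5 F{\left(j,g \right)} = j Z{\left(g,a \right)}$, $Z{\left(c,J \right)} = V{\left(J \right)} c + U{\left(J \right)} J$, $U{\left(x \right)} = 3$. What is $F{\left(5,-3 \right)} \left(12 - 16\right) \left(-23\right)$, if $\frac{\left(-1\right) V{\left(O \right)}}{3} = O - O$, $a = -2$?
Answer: $-552$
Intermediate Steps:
$V{\left(O \right)} = 0$ ($V{\left(O \right)} = - 3 \left(O - O\right) = \left(-3\right) 0 = 0$)
$Z{\left(c,J \right)} = 3 J$ ($Z{\left(c,J \right)} = 0 c + 3 J = 0 + 3 J = 3 J$)
$F{\left(j,g \right)} = - \frac{6 j}{5}$ ($F{\left(j,g \right)} = \frac{j 3 \left(-2\right)}{5} = \frac{j \left(-6\right)}{5} = \frac{\left(-6\right) j}{5} = - \frac{6 j}{5}$)
$F{\left(5,-3 \right)} \left(12 - 16\right) \left(-23\right) = \left(- \frac{6}{5}\right) 5 \left(12 - 16\right) \left(-23\right) = - 6 \left(12 - 16\right) \left(-23\right) = \left(-6\right) \left(-4\right) \left(-23\right) = 24 \left(-23\right) = -552$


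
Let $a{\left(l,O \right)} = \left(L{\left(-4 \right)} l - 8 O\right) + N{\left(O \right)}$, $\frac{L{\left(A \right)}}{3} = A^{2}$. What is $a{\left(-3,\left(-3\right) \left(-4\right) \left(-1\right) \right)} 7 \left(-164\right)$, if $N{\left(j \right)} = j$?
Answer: $68880$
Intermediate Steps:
$L{\left(A \right)} = 3 A^{2}$
$a{\left(l,O \right)} = - 7 O + 48 l$ ($a{\left(l,O \right)} = \left(3 \left(-4\right)^{2} l - 8 O\right) + O = \left(3 \cdot 16 l - 8 O\right) + O = \left(48 l - 8 O\right) + O = \left(- 8 O + 48 l\right) + O = - 7 O + 48 l$)
$a{\left(-3,\left(-3\right) \left(-4\right) \left(-1\right) \right)} 7 \left(-164\right) = \left(- 7 \left(-3\right) \left(-4\right) \left(-1\right) + 48 \left(-3\right)\right) 7 \left(-164\right) = \left(- 7 \cdot 12 \left(-1\right) - 144\right) 7 \left(-164\right) = \left(\left(-7\right) \left(-12\right) - 144\right) 7 \left(-164\right) = \left(84 - 144\right) 7 \left(-164\right) = \left(-60\right) 7 \left(-164\right) = \left(-420\right) \left(-164\right) = 68880$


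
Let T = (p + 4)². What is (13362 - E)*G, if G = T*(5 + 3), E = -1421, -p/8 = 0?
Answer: 1892224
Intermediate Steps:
p = 0 (p = -8*0 = 0)
T = 16 (T = (0 + 4)² = 4² = 16)
G = 128 (G = 16*(5 + 3) = 16*8 = 128)
(13362 - E)*G = (13362 - 1*(-1421))*128 = (13362 + 1421)*128 = 14783*128 = 1892224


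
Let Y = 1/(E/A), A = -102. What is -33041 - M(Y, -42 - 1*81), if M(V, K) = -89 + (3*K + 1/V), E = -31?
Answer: -3323497/102 ≈ -32583.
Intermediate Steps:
Y = 102/31 (Y = 1/(-31/(-102)) = 1/(-31*(-1/102)) = 1/(31/102) = 102/31 ≈ 3.2903)
M(V, K) = -89 + 1/V + 3*K (M(V, K) = -89 + (1/V + 3*K) = -89 + 1/V + 3*K)
-33041 - M(Y, -42 - 1*81) = -33041 - (-89 + 1/(102/31) + 3*(-42 - 1*81)) = -33041 - (-89 + 31/102 + 3*(-42 - 81)) = -33041 - (-89 + 31/102 + 3*(-123)) = -33041 - (-89 + 31/102 - 369) = -33041 - 1*(-46685/102) = -33041 + 46685/102 = -3323497/102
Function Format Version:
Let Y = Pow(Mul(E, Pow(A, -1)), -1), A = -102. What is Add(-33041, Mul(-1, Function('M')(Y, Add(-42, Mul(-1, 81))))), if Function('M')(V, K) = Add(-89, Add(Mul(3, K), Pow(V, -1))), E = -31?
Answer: Rational(-3323497, 102) ≈ -32583.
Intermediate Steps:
Y = Rational(102, 31) (Y = Pow(Mul(-31, Pow(-102, -1)), -1) = Pow(Mul(-31, Rational(-1, 102)), -1) = Pow(Rational(31, 102), -1) = Rational(102, 31) ≈ 3.2903)
Function('M')(V, K) = Add(-89, Pow(V, -1), Mul(3, K)) (Function('M')(V, K) = Add(-89, Add(Pow(V, -1), Mul(3, K))) = Add(-89, Pow(V, -1), Mul(3, K)))
Add(-33041, Mul(-1, Function('M')(Y, Add(-42, Mul(-1, 81))))) = Add(-33041, Mul(-1, Add(-89, Pow(Rational(102, 31), -1), Mul(3, Add(-42, Mul(-1, 81)))))) = Add(-33041, Mul(-1, Add(-89, Rational(31, 102), Mul(3, Add(-42, -81))))) = Add(-33041, Mul(-1, Add(-89, Rational(31, 102), Mul(3, -123)))) = Add(-33041, Mul(-1, Add(-89, Rational(31, 102), -369))) = Add(-33041, Mul(-1, Rational(-46685, 102))) = Add(-33041, Rational(46685, 102)) = Rational(-3323497, 102)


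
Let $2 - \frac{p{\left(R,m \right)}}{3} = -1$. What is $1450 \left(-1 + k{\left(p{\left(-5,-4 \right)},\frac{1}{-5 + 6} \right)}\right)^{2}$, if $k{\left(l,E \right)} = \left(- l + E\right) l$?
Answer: $7727050$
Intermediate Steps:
$p{\left(R,m \right)} = 9$ ($p{\left(R,m \right)} = 6 - -3 = 6 + 3 = 9$)
$k{\left(l,E \right)} = l \left(E - l\right)$ ($k{\left(l,E \right)} = \left(E - l\right) l = l \left(E - l\right)$)
$1450 \left(-1 + k{\left(p{\left(-5,-4 \right)},\frac{1}{-5 + 6} \right)}\right)^{2} = 1450 \left(-1 + 9 \left(\frac{1}{-5 + 6} - 9\right)\right)^{2} = 1450 \left(-1 + 9 \left(1^{-1} - 9\right)\right)^{2} = 1450 \left(-1 + 9 \left(1 - 9\right)\right)^{2} = 1450 \left(-1 + 9 \left(-8\right)\right)^{2} = 1450 \left(-1 - 72\right)^{2} = 1450 \left(-73\right)^{2} = 1450 \cdot 5329 = 7727050$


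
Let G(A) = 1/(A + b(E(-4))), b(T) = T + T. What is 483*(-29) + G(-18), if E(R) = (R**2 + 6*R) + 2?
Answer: -420211/30 ≈ -14007.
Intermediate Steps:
E(R) = 2 + R**2 + 6*R
b(T) = 2*T
G(A) = 1/(-12 + A) (G(A) = 1/(A + 2*(2 + (-4)**2 + 6*(-4))) = 1/(A + 2*(2 + 16 - 24)) = 1/(A + 2*(-6)) = 1/(A - 12) = 1/(-12 + A))
483*(-29) + G(-18) = 483*(-29) + 1/(-12 - 18) = -14007 + 1/(-30) = -14007 - 1/30 = -420211/30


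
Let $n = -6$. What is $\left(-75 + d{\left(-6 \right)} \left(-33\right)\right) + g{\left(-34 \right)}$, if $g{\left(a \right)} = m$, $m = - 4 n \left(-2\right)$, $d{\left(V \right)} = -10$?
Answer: $207$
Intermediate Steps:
$m = -48$ ($m = \left(-4\right) \left(-6\right) \left(-2\right) = 24 \left(-2\right) = -48$)
$g{\left(a \right)} = -48$
$\left(-75 + d{\left(-6 \right)} \left(-33\right)\right) + g{\left(-34 \right)} = \left(-75 - -330\right) - 48 = \left(-75 + 330\right) - 48 = 255 - 48 = 207$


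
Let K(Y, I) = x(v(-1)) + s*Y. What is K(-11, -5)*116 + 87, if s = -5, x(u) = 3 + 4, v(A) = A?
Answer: 7279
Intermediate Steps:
x(u) = 7
K(Y, I) = 7 - 5*Y
K(-11, -5)*116 + 87 = (7 - 5*(-11))*116 + 87 = (7 + 55)*116 + 87 = 62*116 + 87 = 7192 + 87 = 7279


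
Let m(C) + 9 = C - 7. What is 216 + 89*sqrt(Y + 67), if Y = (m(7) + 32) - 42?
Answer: 216 + 356*sqrt(3) ≈ 832.61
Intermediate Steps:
m(C) = -16 + C (m(C) = -9 + (C - 7) = -9 + (-7 + C) = -16 + C)
Y = -19 (Y = ((-16 + 7) + 32) - 42 = (-9 + 32) - 42 = 23 - 42 = -19)
216 + 89*sqrt(Y + 67) = 216 + 89*sqrt(-19 + 67) = 216 + 89*sqrt(48) = 216 + 89*(4*sqrt(3)) = 216 + 356*sqrt(3)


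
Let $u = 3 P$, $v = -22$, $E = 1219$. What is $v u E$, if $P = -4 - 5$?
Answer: $724086$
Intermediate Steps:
$P = -9$
$u = -27$ ($u = 3 \left(-9\right) = -27$)
$v u E = \left(-22\right) \left(-27\right) 1219 = 594 \cdot 1219 = 724086$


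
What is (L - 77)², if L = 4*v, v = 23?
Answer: 225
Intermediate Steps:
L = 92 (L = 4*23 = 92)
(L - 77)² = (92 - 77)² = 15² = 225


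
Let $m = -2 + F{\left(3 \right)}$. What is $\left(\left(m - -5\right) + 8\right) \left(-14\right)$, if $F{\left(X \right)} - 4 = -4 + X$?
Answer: $-196$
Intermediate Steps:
$F{\left(X \right)} = X$ ($F{\left(X \right)} = 4 + \left(-4 + X\right) = X$)
$m = 1$ ($m = -2 + 3 = 1$)
$\left(\left(m - -5\right) + 8\right) \left(-14\right) = \left(\left(1 - -5\right) + 8\right) \left(-14\right) = \left(\left(1 + 5\right) + 8\right) \left(-14\right) = \left(6 + 8\right) \left(-14\right) = 14 \left(-14\right) = -196$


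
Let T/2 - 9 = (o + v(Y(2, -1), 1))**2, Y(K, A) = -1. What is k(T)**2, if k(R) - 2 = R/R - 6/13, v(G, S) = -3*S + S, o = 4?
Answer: 1089/169 ≈ 6.4438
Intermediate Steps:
v(G, S) = -2*S
T = 26 (T = 18 + 2*(4 - 2*1)**2 = 18 + 2*(4 - 2)**2 = 18 + 2*2**2 = 18 + 2*4 = 18 + 8 = 26)
k(R) = 33/13 (k(R) = 2 + (R/R - 6/13) = 2 + (1 - 6*1/13) = 2 + (1 - 6/13) = 2 + 7/13 = 33/13)
k(T)**2 = (33/13)**2 = 1089/169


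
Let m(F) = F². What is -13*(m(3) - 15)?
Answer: 78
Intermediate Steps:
-13*(m(3) - 15) = -13*(3² - 15) = -13*(9 - 15) = -13*(-6) = 78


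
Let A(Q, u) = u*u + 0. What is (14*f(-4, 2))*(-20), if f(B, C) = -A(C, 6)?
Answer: 10080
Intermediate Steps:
A(Q, u) = u² (A(Q, u) = u² + 0 = u²)
f(B, C) = -36 (f(B, C) = -1*6² = -1*36 = -36)
(14*f(-4, 2))*(-20) = (14*(-36))*(-20) = -504*(-20) = 10080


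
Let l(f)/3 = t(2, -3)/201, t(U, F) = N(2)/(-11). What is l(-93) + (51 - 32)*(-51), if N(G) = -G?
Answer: -714151/737 ≈ -969.00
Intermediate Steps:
t(U, F) = 2/11 (t(U, F) = -1*2/(-11) = -2*(-1/11) = 2/11)
l(f) = 2/737 (l(f) = 3*((2/11)/201) = 3*((2/11)*(1/201)) = 3*(2/2211) = 2/737)
l(-93) + (51 - 32)*(-51) = 2/737 + (51 - 32)*(-51) = 2/737 + 19*(-51) = 2/737 - 969 = -714151/737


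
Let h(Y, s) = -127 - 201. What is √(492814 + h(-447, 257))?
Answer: √492486 ≈ 701.77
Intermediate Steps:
h(Y, s) = -328
√(492814 + h(-447, 257)) = √(492814 - 328) = √492486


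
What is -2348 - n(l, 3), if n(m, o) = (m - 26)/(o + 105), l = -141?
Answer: -253417/108 ≈ -2346.5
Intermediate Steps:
n(m, o) = (-26 + m)/(105 + o)
-2348 - n(l, 3) = -2348 - (-26 - 141)/(105 + 3) = -2348 - (-167)/108 = -2348 - 1*(-167/108) = -2348 + 167/108 = -253417/108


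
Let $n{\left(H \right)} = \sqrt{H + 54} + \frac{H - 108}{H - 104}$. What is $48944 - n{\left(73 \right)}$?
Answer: $\frac{1517229}{31} - \sqrt{127} \approx 48932.0$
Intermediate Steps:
$n{\left(H \right)} = \sqrt{54 + H} + \frac{-108 + H}{-104 + H}$
$48944 - n{\left(73 \right)} = 48944 - \frac{-108 + 73 - 104 \sqrt{54 + 73} + 73 \sqrt{54 + 73}}{-104 + 73} = 48944 - \frac{-108 + 73 - 104 \sqrt{127} + 73 \sqrt{127}}{-31} = 48944 - - \frac{-35 - 31 \sqrt{127}}{31} = 48944 - \left(\frac{35}{31} + \sqrt{127}\right) = \frac{1517229}{31} - \sqrt{127}$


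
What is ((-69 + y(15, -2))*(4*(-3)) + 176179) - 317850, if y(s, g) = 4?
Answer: -140891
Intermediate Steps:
((-69 + y(15, -2))*(4*(-3)) + 176179) - 317850 = ((-69 + 4)*(4*(-3)) + 176179) - 317850 = (-65*(-12) + 176179) - 317850 = (780 + 176179) - 317850 = 176959 - 317850 = -140891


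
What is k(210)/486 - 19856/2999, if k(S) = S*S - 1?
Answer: 122602885/1457514 ≈ 84.118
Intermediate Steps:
k(S) = -1 + S² (k(S) = S² - 1 = -1 + S²)
k(210)/486 - 19856/2999 = (-1 + 210²)/486 - 19856/2999 = (-1 + 44100)*(1/486) - 19856*1/2999 = 44099*(1/486) - 19856/2999 = 44099/486 - 19856/2999 = 122602885/1457514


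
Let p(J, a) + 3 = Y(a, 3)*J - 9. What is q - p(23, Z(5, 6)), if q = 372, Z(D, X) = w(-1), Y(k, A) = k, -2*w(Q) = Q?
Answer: 745/2 ≈ 372.50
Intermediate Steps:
w(Q) = -Q/2
Z(D, X) = ½ (Z(D, X) = -½*(-1) = ½)
p(J, a) = -12 + J*a (p(J, a) = -3 + (a*J - 9) = -3 + (J*a - 9) = -3 + (-9 + J*a) = -12 + J*a)
q - p(23, Z(5, 6)) = 372 - (-12 + 23*(½)) = 372 - (-12 + 23/2) = 372 - 1*(-½) = 372 + ½ = 745/2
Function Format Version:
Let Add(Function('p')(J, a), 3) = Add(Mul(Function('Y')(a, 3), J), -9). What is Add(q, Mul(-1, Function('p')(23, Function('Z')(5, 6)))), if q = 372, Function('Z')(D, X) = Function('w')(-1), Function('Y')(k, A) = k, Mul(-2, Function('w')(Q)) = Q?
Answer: Rational(745, 2) ≈ 372.50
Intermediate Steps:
Function('w')(Q) = Mul(Rational(-1, 2), Q)
Function('Z')(D, X) = Rational(1, 2) (Function('Z')(D, X) = Mul(Rational(-1, 2), -1) = Rational(1, 2))
Function('p')(J, a) = Add(-12, Mul(J, a)) (Function('p')(J, a) = Add(-3, Add(Mul(a, J), -9)) = Add(-3, Add(Mul(J, a), -9)) = Add(-3, Add(-9, Mul(J, a))) = Add(-12, Mul(J, a)))
Add(q, Mul(-1, Function('p')(23, Function('Z')(5, 6)))) = Add(372, Mul(-1, Add(-12, Mul(23, Rational(1, 2))))) = Add(372, Mul(-1, Add(-12, Rational(23, 2)))) = Add(372, Mul(-1, Rational(-1, 2))) = Add(372, Rational(1, 2)) = Rational(745, 2)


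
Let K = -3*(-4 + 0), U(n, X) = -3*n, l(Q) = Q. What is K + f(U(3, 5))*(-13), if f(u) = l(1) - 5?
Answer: 64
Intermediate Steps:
K = 12 (K = -3*(-4) = 12)
f(u) = -4 (f(u) = 1 - 5 = -4)
K + f(U(3, 5))*(-13) = 12 - 4*(-13) = 12 + 52 = 64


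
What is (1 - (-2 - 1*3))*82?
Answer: 492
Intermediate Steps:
(1 - (-2 - 1*3))*82 = (1 - (-2 - 3))*82 = (1 - 1*(-5))*82 = (1 + 5)*82 = 6*82 = 492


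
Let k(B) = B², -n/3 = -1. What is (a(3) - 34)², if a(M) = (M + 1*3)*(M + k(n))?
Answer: 1444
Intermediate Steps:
n = 3 (n = -3*(-1) = 3)
a(M) = (3 + M)*(9 + M) (a(M) = (M + 1*3)*(M + 3²) = (M + 3)*(M + 9) = (3 + M)*(9 + M))
(a(3) - 34)² = ((27 + 3² + 12*3) - 34)² = ((27 + 9 + 36) - 34)² = (72 - 34)² = 38² = 1444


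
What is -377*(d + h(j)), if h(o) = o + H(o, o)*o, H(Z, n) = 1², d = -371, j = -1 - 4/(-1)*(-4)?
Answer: 152685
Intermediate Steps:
j = -17 (j = -1 - 4*(-1)*(-4) = -1 + 4*(-4) = -1 - 16 = -17)
H(Z, n) = 1
h(o) = 2*o (h(o) = o + 1*o = o + o = 2*o)
-377*(d + h(j)) = -377*(-371 + 2*(-17)) = -377*(-371 - 34) = -377*(-405) = 152685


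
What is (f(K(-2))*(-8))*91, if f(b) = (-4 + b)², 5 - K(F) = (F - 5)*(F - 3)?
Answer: -841568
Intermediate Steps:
K(F) = 5 - (-5 + F)*(-3 + F) (K(F) = 5 - (F - 5)*(F - 3) = 5 - (-5 + F)*(-3 + F))
(f(K(-2))*(-8))*91 = ((-4 + (-10 - 1*(-2)² + 8*(-2)))²*(-8))*91 = ((-4 + (-10 - 1*4 - 16))²*(-8))*91 = ((-4 + (-10 - 4 - 16))²*(-8))*91 = ((-4 - 30)²*(-8))*91 = ((-34)²*(-8))*91 = (1156*(-8))*91 = -9248*91 = -841568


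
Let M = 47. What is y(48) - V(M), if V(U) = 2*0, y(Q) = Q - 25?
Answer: 23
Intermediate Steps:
y(Q) = -25 + Q
V(U) = 0
y(48) - V(M) = (-25 + 48) - 1*0 = 23 + 0 = 23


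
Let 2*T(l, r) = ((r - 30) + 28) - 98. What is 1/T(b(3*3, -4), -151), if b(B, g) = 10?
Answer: -2/251 ≈ -0.0079681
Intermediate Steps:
T(l, r) = -50 + r/2 (T(l, r) = (((r - 30) + 28) - 98)/2 = (((-30 + r) + 28) - 98)/2 = ((-2 + r) - 98)/2 = (-100 + r)/2 = -50 + r/2)
1/T(b(3*3, -4), -151) = 1/(-50 + (½)*(-151)) = 1/(-50 - 151/2) = 1/(-251/2) = -2/251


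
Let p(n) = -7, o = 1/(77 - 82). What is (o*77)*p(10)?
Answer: 539/5 ≈ 107.80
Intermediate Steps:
o = -⅕ (o = 1/(-5) = -⅕ ≈ -0.20000)
(o*77)*p(10) = -⅕*77*(-7) = -77/5*(-7) = 539/5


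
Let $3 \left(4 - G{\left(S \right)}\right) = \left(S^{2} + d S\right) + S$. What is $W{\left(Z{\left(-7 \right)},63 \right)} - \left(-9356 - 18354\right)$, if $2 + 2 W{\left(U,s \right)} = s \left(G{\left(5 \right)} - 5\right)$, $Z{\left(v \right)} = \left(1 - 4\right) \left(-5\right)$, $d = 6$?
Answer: $\frac{54095}{2} \approx 27048.0$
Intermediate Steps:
$G{\left(S \right)} = 4 - \frac{7 S}{3} - \frac{S^{2}}{3}$ ($G{\left(S \right)} = 4 - \frac{\left(S^{2} + 6 S\right) + S}{3} = 4 - \frac{S^{2} + 7 S}{3} = 4 - \left(\frac{S^{2}}{3} + \frac{7 S}{3}\right) = 4 - \frac{7 S}{3} - \frac{S^{2}}{3}$)
$Z{\left(v \right)} = 15$ ($Z{\left(v \right)} = \left(-3\right) \left(-5\right) = 15$)
$W{\left(U,s \right)} = -1 - \frac{21 s}{2}$ ($W{\left(U,s \right)} = -1 + \frac{s \left(\left(4 - \frac{35}{3} - \frac{5^{2}}{3}\right) - 5\right)}{2} = -1 + \frac{s \left(\left(4 - \frac{35}{3} - \frac{25}{3}\right) - 5\right)}{2} = -1 + \frac{s \left(-16 - 5\right)}{2} = -1 + \frac{s \left(-21\right)}{2} = -1 + \frac{\left(-21\right) s}{2} = -1 - \frac{21 s}{2}$)
$W{\left(Z{\left(-7 \right)},63 \right)} - \left(-9356 - 18354\right) = \left(-1 - \frac{1323}{2}\right) - \left(-9356 - 18354\right) = - \frac{1325}{2} - -27710 = - \frac{1325}{2} + 27710 = \frac{54095}{2}$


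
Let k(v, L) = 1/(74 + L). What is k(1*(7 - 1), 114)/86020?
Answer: 1/16171760 ≈ 6.1836e-8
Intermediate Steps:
k(1*(7 - 1), 114)/86020 = 1/((74 + 114)*86020) = (1/86020)/188 = (1/188)*(1/86020) = 1/16171760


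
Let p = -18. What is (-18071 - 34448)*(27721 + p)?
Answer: -1454933857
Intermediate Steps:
(-18071 - 34448)*(27721 + p) = (-18071 - 34448)*(27721 - 18) = -52519*27703 = -1454933857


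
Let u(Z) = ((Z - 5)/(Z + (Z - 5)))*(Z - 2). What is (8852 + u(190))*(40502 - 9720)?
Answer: 20650289392/75 ≈ 2.7534e+8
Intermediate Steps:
u(Z) = (-5 + Z)*(-2 + Z)/(-5 + 2*Z) (u(Z) = ((-5 + Z)/(Z + (-5 + Z)))*(-2 + Z) = ((-5 + Z)/(-5 + 2*Z))*(-2 + Z) = (-5 + Z)*(-2 + Z)/(-5 + 2*Z))
(8852 + u(190))*(40502 - 9720) = (8852 + (10 + 190**2 - 7*190)/(-5 + 2*190))*(40502 - 9720) = (8852 + (10 + 36100 - 1330)/(-5 + 380))*30782 = (8852 + 34780/375)*30782 = (8852 + (1/375)*34780)*30782 = (8852 + 6956/75)*30782 = (670856/75)*30782 = 20650289392/75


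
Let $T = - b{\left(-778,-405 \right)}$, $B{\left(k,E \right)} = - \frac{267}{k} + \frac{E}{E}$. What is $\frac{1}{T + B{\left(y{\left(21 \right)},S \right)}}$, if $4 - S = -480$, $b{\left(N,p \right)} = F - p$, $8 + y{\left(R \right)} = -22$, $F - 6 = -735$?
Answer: $\frac{10}{3339} \approx 0.0029949$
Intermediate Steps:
$F = -729$ ($F = 6 - 735 = -729$)
$y{\left(R \right)} = -30$ ($y{\left(R \right)} = -8 - 22 = -30$)
$b{\left(N,p \right)} = -729 - p$
$S = 484$ ($S = 4 - -480 = 4 + 480 = 484$)
$B{\left(k,E \right)} = 1 - \frac{267}{k}$ ($B{\left(k,E \right)} = - \frac{267}{k} + 1 = 1 - \frac{267}{k}$)
$T = 324$ ($T = - (-729 - -405) = - (-729 + 405) = \left(-1\right) \left(-324\right) = 324$)
$\frac{1}{T + B{\left(y{\left(21 \right)},S \right)}} = \frac{1}{324 + \frac{-267 - 30}{-30}} = \frac{1}{324 - - \frac{99}{10}} = \frac{1}{324 + \frac{99}{10}} = \frac{1}{\frac{3339}{10}} = \frac{10}{3339}$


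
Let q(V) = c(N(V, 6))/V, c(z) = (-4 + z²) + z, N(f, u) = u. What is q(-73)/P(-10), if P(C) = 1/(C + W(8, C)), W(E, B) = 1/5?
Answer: 1862/365 ≈ 5.1014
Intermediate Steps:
W(E, B) = ⅕
c(z) = -4 + z + z²
q(V) = 38/V (q(V) = (-4 + 6 + 6²)/V = (-4 + 6 + 36)/V = 38/V)
P(C) = 1/(⅕ + C) (P(C) = 1/(C + ⅕) = 1/(⅕ + C))
q(-73)/P(-10) = (38/(-73))/((5/(1 + 5*(-10)))) = (38*(-1/73))/((5/(1 - 50))) = -38/(73*(5/(-49))) = -38/(73*(5*(-1/49))) = -38/(73*(-5/49)) = -38/73*(-49/5) = 1862/365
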